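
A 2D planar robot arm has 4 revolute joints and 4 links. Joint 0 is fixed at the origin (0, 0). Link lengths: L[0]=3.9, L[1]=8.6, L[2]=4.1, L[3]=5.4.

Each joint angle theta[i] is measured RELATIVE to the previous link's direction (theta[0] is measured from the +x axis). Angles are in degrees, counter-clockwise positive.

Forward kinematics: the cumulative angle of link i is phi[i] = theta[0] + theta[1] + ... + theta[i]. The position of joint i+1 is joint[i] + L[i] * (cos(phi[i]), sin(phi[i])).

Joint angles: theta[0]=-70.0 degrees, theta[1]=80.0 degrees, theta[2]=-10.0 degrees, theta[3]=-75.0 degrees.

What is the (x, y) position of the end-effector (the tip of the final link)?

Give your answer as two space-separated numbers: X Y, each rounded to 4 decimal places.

joint[0] = (0.0000, 0.0000)  (base)
link 0: phi[0] = -70 = -70 deg
  cos(-70 deg) = 0.3420, sin(-70 deg) = -0.9397
  joint[1] = (0.0000, 0.0000) + 3.9 * (0.3420, -0.9397) = (0.0000 + 1.3339, 0.0000 + -3.6648) = (1.3339, -3.6648)
link 1: phi[1] = -70 + 80 = 10 deg
  cos(10 deg) = 0.9848, sin(10 deg) = 0.1736
  joint[2] = (1.3339, -3.6648) + 8.6 * (0.9848, 0.1736) = (1.3339 + 8.4693, -3.6648 + 1.4934) = (9.8032, -2.1714)
link 2: phi[2] = -70 + 80 + -10 = 0 deg
  cos(0 deg) = 1.0000, sin(0 deg) = 0.0000
  joint[3] = (9.8032, -2.1714) + 4.1 * (1.0000, 0.0000) = (9.8032 + 4.1000, -2.1714 + 0.0000) = (13.9032, -2.1714)
link 3: phi[3] = -70 + 80 + -10 + -75 = -75 deg
  cos(-75 deg) = 0.2588, sin(-75 deg) = -0.9659
  joint[4] = (13.9032, -2.1714) + 5.4 * (0.2588, -0.9659) = (13.9032 + 1.3976, -2.1714 + -5.2160) = (15.3008, -7.3874)
End effector: (15.3008, -7.3874)

Answer: 15.3008 -7.3874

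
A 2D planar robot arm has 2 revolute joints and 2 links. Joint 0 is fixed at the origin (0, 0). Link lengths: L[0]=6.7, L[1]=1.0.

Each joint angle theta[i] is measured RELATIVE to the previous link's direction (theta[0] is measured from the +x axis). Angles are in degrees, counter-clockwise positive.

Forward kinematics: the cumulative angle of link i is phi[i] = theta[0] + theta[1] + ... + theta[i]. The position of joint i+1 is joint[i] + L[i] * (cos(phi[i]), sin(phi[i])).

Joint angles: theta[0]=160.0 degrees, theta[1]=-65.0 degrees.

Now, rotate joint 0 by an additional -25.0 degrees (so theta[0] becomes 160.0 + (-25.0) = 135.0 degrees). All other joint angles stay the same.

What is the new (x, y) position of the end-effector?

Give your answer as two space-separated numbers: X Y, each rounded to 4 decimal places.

joint[0] = (0.0000, 0.0000)  (base)
link 0: phi[0] = 135 = 135 deg
  cos(135 deg) = -0.7071, sin(135 deg) = 0.7071
  joint[1] = (0.0000, 0.0000) + 6.7 * (-0.7071, 0.7071) = (0.0000 + -4.7376, 0.0000 + 4.7376) = (-4.7376, 4.7376)
link 1: phi[1] = 135 + -65 = 70 deg
  cos(70 deg) = 0.3420, sin(70 deg) = 0.9397
  joint[2] = (-4.7376, 4.7376) + 1 * (0.3420, 0.9397) = (-4.7376 + 0.3420, 4.7376 + 0.9397) = (-4.3956, 5.6773)
End effector: (-4.3956, 5.6773)

Answer: -4.3956 5.6773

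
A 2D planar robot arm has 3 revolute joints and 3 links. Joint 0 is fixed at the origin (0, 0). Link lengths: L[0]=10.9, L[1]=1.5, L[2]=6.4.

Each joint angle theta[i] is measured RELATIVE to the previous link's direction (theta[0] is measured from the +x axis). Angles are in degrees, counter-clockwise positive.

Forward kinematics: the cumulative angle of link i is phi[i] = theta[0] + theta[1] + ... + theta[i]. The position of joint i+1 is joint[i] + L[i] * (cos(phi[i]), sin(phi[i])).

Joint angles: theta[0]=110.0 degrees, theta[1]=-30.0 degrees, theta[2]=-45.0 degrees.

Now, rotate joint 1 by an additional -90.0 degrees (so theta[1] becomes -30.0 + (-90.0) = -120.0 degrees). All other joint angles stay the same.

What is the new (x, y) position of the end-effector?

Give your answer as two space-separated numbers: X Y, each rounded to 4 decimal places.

Answer: 1.4201 4.7396

Derivation:
joint[0] = (0.0000, 0.0000)  (base)
link 0: phi[0] = 110 = 110 deg
  cos(110 deg) = -0.3420, sin(110 deg) = 0.9397
  joint[1] = (0.0000, 0.0000) + 10.9 * (-0.3420, 0.9397) = (0.0000 + -3.7280, 0.0000 + 10.2426) = (-3.7280, 10.2426)
link 1: phi[1] = 110 + -120 = -10 deg
  cos(-10 deg) = 0.9848, sin(-10 deg) = -0.1736
  joint[2] = (-3.7280, 10.2426) + 1.5 * (0.9848, -0.1736) = (-3.7280 + 1.4772, 10.2426 + -0.2605) = (-2.2508, 9.9822)
link 2: phi[2] = 110 + -120 + -45 = -55 deg
  cos(-55 deg) = 0.5736, sin(-55 deg) = -0.8192
  joint[3] = (-2.2508, 9.9822) + 6.4 * (0.5736, -0.8192) = (-2.2508 + 3.6709, 9.9822 + -5.2426) = (1.4201, 4.7396)
End effector: (1.4201, 4.7396)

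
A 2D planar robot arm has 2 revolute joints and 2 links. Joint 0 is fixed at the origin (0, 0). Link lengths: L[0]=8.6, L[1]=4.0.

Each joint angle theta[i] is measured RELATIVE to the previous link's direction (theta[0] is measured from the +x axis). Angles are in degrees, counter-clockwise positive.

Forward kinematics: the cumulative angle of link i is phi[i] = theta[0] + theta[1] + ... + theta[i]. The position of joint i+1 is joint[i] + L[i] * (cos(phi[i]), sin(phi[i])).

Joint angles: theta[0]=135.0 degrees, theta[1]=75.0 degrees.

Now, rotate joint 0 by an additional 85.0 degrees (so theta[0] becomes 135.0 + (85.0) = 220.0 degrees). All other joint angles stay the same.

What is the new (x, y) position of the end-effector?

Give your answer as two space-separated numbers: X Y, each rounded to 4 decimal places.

joint[0] = (0.0000, 0.0000)  (base)
link 0: phi[0] = 220 = 220 deg
  cos(220 deg) = -0.7660, sin(220 deg) = -0.6428
  joint[1] = (0.0000, 0.0000) + 8.6 * (-0.7660, -0.6428) = (0.0000 + -6.5880, 0.0000 + -5.5280) = (-6.5880, -5.5280)
link 1: phi[1] = 220 + 75 = 295 deg
  cos(295 deg) = 0.4226, sin(295 deg) = -0.9063
  joint[2] = (-6.5880, -5.5280) + 4 * (0.4226, -0.9063) = (-6.5880 + 1.6905, -5.5280 + -3.6252) = (-4.8975, -9.1532)
End effector: (-4.8975, -9.1532)

Answer: -4.8975 -9.1532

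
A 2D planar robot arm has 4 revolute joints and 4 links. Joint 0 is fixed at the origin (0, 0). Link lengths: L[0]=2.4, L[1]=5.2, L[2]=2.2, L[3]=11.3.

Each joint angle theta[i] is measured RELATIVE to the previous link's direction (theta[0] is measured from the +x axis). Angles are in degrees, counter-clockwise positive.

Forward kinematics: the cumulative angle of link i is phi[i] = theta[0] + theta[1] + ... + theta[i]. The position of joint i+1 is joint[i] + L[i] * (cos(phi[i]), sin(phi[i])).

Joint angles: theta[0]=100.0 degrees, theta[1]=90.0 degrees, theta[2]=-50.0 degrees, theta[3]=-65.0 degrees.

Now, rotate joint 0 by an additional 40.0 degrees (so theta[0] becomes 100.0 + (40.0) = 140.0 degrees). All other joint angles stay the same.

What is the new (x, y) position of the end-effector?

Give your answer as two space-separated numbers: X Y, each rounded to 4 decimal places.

joint[0] = (0.0000, 0.0000)  (base)
link 0: phi[0] = 140 = 140 deg
  cos(140 deg) = -0.7660, sin(140 deg) = 0.6428
  joint[1] = (0.0000, 0.0000) + 2.4 * (-0.7660, 0.6428) = (0.0000 + -1.8385, 0.0000 + 1.5427) = (-1.8385, 1.5427)
link 1: phi[1] = 140 + 90 = 230 deg
  cos(230 deg) = -0.6428, sin(230 deg) = -0.7660
  joint[2] = (-1.8385, 1.5427) + 5.2 * (-0.6428, -0.7660) = (-1.8385 + -3.3425, 1.5427 + -3.9834) = (-5.1810, -2.4407)
link 2: phi[2] = 140 + 90 + -50 = 180 deg
  cos(180 deg) = -1.0000, sin(180 deg) = 0.0000
  joint[3] = (-5.1810, -2.4407) + 2.2 * (-1.0000, 0.0000) = (-5.1810 + -2.2000, -2.4407 + 0.0000) = (-7.3810, -2.4407)
link 3: phi[3] = 140 + 90 + -50 + -65 = 115 deg
  cos(115 deg) = -0.4226, sin(115 deg) = 0.9063
  joint[4] = (-7.3810, -2.4407) + 11.3 * (-0.4226, 0.9063) = (-7.3810 + -4.7756, -2.4407 + 10.2413) = (-12.1566, 7.8005)
End effector: (-12.1566, 7.8005)

Answer: -12.1566 7.8005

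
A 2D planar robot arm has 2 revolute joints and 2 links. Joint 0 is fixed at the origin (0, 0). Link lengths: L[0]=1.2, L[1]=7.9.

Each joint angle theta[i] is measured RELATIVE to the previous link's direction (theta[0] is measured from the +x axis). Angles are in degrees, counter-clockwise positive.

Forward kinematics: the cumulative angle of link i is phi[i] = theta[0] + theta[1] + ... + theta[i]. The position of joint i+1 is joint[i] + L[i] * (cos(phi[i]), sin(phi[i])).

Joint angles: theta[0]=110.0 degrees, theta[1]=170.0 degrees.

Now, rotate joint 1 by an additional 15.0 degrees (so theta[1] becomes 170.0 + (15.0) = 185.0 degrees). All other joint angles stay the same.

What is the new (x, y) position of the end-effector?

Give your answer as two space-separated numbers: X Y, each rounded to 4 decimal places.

Answer: 2.9283 -6.0322

Derivation:
joint[0] = (0.0000, 0.0000)  (base)
link 0: phi[0] = 110 = 110 deg
  cos(110 deg) = -0.3420, sin(110 deg) = 0.9397
  joint[1] = (0.0000, 0.0000) + 1.2 * (-0.3420, 0.9397) = (0.0000 + -0.4104, 0.0000 + 1.1276) = (-0.4104, 1.1276)
link 1: phi[1] = 110 + 185 = 295 deg
  cos(295 deg) = 0.4226, sin(295 deg) = -0.9063
  joint[2] = (-0.4104, 1.1276) + 7.9 * (0.4226, -0.9063) = (-0.4104 + 3.3387, 1.1276 + -7.1598) = (2.9283, -6.0322)
End effector: (2.9283, -6.0322)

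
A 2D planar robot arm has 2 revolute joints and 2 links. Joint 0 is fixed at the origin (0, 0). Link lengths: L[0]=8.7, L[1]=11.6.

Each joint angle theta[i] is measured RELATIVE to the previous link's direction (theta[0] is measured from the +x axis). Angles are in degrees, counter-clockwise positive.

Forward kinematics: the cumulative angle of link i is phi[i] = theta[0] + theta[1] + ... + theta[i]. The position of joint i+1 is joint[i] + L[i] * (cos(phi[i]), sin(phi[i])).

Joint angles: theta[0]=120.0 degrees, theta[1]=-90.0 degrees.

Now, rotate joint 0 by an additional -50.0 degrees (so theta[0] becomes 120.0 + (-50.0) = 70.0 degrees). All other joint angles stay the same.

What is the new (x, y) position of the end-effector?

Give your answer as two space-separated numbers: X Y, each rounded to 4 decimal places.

joint[0] = (0.0000, 0.0000)  (base)
link 0: phi[0] = 70 = 70 deg
  cos(70 deg) = 0.3420, sin(70 deg) = 0.9397
  joint[1] = (0.0000, 0.0000) + 8.7 * (0.3420, 0.9397) = (0.0000 + 2.9756, 0.0000 + 8.1753) = (2.9756, 8.1753)
link 1: phi[1] = 70 + -90 = -20 deg
  cos(-20 deg) = 0.9397, sin(-20 deg) = -0.3420
  joint[2] = (2.9756, 8.1753) + 11.6 * (0.9397, -0.3420) = (2.9756 + 10.9004, 8.1753 + -3.9674) = (13.8760, 4.2079)
End effector: (13.8760, 4.2079)

Answer: 13.8760 4.2079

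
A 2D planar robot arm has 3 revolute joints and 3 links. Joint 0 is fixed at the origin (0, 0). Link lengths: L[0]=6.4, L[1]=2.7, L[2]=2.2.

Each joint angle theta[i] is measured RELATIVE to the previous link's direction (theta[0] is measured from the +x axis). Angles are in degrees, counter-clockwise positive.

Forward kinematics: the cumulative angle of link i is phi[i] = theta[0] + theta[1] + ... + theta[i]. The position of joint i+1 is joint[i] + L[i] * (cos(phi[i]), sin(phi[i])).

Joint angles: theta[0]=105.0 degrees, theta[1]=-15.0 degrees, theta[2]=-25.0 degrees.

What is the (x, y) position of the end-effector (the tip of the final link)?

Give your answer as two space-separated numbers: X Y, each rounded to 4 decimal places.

Answer: -0.7267 10.8758

Derivation:
joint[0] = (0.0000, 0.0000)  (base)
link 0: phi[0] = 105 = 105 deg
  cos(105 deg) = -0.2588, sin(105 deg) = 0.9659
  joint[1] = (0.0000, 0.0000) + 6.4 * (-0.2588, 0.9659) = (0.0000 + -1.6564, 0.0000 + 6.1819) = (-1.6564, 6.1819)
link 1: phi[1] = 105 + -15 = 90 deg
  cos(90 deg) = 0.0000, sin(90 deg) = 1.0000
  joint[2] = (-1.6564, 6.1819) + 2.7 * (0.0000, 1.0000) = (-1.6564 + 0.0000, 6.1819 + 2.7000) = (-1.6564, 8.8819)
link 2: phi[2] = 105 + -15 + -25 = 65 deg
  cos(65 deg) = 0.4226, sin(65 deg) = 0.9063
  joint[3] = (-1.6564, 8.8819) + 2.2 * (0.4226, 0.9063) = (-1.6564 + 0.9298, 8.8819 + 1.9939) = (-0.7267, 10.8758)
End effector: (-0.7267, 10.8758)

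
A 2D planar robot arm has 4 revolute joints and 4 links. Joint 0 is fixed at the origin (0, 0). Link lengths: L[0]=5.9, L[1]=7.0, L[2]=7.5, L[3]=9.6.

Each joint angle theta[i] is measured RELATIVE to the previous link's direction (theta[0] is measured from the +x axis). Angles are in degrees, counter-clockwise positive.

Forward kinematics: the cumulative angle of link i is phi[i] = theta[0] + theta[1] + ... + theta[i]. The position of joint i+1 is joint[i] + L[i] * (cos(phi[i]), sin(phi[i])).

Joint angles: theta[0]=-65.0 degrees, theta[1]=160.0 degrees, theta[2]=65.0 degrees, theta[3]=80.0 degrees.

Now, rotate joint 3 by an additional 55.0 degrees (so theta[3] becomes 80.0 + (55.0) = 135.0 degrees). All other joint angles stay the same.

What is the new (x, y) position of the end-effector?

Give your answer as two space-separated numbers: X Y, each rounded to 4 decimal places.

joint[0] = (0.0000, 0.0000)  (base)
link 0: phi[0] = -65 = -65 deg
  cos(-65 deg) = 0.4226, sin(-65 deg) = -0.9063
  joint[1] = (0.0000, 0.0000) + 5.9 * (0.4226, -0.9063) = (0.0000 + 2.4934, 0.0000 + -5.3472) = (2.4934, -5.3472)
link 1: phi[1] = -65 + 160 = 95 deg
  cos(95 deg) = -0.0872, sin(95 deg) = 0.9962
  joint[2] = (2.4934, -5.3472) + 7 * (-0.0872, 0.9962) = (2.4934 + -0.6101, -5.3472 + 6.9734) = (1.8834, 1.6261)
link 2: phi[2] = -65 + 160 + 65 = 160 deg
  cos(160 deg) = -0.9397, sin(160 deg) = 0.3420
  joint[3] = (1.8834, 1.6261) + 7.5 * (-0.9397, 0.3420) = (1.8834 + -7.0477, 1.6261 + 2.5652) = (-5.1643, 4.1913)
link 3: phi[3] = -65 + 160 + 65 + 135 = 295 deg
  cos(295 deg) = 0.4226, sin(295 deg) = -0.9063
  joint[4] = (-5.1643, 4.1913) + 9.6 * (0.4226, -0.9063) = (-5.1643 + 4.0571, 4.1913 + -8.7006) = (-1.1072, -4.5093)
End effector: (-1.1072, -4.5093)

Answer: -1.1072 -4.5093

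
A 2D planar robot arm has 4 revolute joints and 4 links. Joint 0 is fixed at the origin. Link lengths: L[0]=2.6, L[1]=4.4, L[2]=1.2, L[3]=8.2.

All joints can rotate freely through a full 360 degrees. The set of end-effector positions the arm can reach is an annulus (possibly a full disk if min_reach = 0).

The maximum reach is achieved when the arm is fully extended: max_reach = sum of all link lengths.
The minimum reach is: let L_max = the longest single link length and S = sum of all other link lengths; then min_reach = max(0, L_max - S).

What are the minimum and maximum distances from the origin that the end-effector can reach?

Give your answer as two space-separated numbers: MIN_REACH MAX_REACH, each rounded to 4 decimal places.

Link lengths: [2.6, 4.4, 1.2, 8.2]
max_reach = 2.6 + 4.4 + 1.2 + 8.2 = 16.4
L_max = max([2.6, 4.4, 1.2, 8.2]) = 8.2
S (sum of others) = 16.4 - 8.2 = 8.2
min_reach = max(0, 8.2 - 8.2) = max(0, 0) = 0

Answer: 0.0000 16.4000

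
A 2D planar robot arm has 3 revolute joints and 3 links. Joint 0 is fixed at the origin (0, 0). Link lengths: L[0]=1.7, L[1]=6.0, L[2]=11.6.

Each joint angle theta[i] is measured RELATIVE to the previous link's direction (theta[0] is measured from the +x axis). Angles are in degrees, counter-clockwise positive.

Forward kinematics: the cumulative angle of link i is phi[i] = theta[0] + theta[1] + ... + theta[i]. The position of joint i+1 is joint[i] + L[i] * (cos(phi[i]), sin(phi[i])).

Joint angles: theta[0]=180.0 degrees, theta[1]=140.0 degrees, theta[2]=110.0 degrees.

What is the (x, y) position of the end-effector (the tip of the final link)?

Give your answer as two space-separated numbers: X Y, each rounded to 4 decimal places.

Answer: 6.8637 7.0437

Derivation:
joint[0] = (0.0000, 0.0000)  (base)
link 0: phi[0] = 180 = 180 deg
  cos(180 deg) = -1.0000, sin(180 deg) = 0.0000
  joint[1] = (0.0000, 0.0000) + 1.7 * (-1.0000, 0.0000) = (0.0000 + -1.7000, 0.0000 + 0.0000) = (-1.7000, 0.0000)
link 1: phi[1] = 180 + 140 = 320 deg
  cos(320 deg) = 0.7660, sin(320 deg) = -0.6428
  joint[2] = (-1.7000, 0.0000) + 6 * (0.7660, -0.6428) = (-1.7000 + 4.5963, 0.0000 + -3.8567) = (2.8963, -3.8567)
link 2: phi[2] = 180 + 140 + 110 = 430 deg
  cos(430 deg) = 0.3420, sin(430 deg) = 0.9397
  joint[3] = (2.8963, -3.8567) + 11.6 * (0.3420, 0.9397) = (2.8963 + 3.9674, -3.8567 + 10.9004) = (6.8637, 7.0437)
End effector: (6.8637, 7.0437)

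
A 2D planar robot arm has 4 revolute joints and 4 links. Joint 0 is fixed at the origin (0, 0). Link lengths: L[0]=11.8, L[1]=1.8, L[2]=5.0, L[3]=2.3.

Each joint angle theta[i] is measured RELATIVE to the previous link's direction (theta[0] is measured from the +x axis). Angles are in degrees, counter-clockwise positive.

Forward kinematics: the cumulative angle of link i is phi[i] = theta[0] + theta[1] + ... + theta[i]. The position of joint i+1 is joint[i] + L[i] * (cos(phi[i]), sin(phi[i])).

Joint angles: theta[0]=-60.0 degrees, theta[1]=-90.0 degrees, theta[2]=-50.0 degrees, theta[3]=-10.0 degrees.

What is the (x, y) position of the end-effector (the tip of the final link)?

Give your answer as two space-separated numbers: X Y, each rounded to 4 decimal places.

joint[0] = (0.0000, 0.0000)  (base)
link 0: phi[0] = -60 = -60 deg
  cos(-60 deg) = 0.5000, sin(-60 deg) = -0.8660
  joint[1] = (0.0000, 0.0000) + 11.8 * (0.5000, -0.8660) = (0.0000 + 5.9000, 0.0000 + -10.2191) = (5.9000, -10.2191)
link 1: phi[1] = -60 + -90 = -150 deg
  cos(-150 deg) = -0.8660, sin(-150 deg) = -0.5000
  joint[2] = (5.9000, -10.2191) + 1.8 * (-0.8660, -0.5000) = (5.9000 + -1.5588, -10.2191 + -0.9000) = (4.3412, -11.1191)
link 2: phi[2] = -60 + -90 + -50 = -200 deg
  cos(-200 deg) = -0.9397, sin(-200 deg) = 0.3420
  joint[3] = (4.3412, -11.1191) + 5 * (-0.9397, 0.3420) = (4.3412 + -4.6985, -11.1191 + 1.7101) = (-0.3573, -9.4090)
link 3: phi[3] = -60 + -90 + -50 + -10 = -210 deg
  cos(-210 deg) = -0.8660, sin(-210 deg) = 0.5000
  joint[4] = (-0.3573, -9.4090) + 2.3 * (-0.8660, 0.5000) = (-0.3573 + -1.9919, -9.4090 + 1.1500) = (-2.3492, -8.2590)
End effector: (-2.3492, -8.2590)

Answer: -2.3492 -8.2590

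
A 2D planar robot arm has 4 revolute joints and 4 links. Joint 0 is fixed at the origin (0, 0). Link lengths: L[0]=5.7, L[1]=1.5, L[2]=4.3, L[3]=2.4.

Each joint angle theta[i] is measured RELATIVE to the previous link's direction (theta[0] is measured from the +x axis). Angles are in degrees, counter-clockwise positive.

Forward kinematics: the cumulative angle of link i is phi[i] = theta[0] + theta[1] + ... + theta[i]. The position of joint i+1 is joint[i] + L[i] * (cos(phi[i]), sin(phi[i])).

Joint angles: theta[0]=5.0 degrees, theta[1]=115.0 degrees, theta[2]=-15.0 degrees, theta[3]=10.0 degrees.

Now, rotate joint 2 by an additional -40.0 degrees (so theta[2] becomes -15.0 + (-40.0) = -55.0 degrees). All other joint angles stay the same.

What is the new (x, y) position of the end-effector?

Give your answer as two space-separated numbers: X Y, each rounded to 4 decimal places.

joint[0] = (0.0000, 0.0000)  (base)
link 0: phi[0] = 5 = 5 deg
  cos(5 deg) = 0.9962, sin(5 deg) = 0.0872
  joint[1] = (0.0000, 0.0000) + 5.7 * (0.9962, 0.0872) = (0.0000 + 5.6783, 0.0000 + 0.4968) = (5.6783, 0.4968)
link 1: phi[1] = 5 + 115 = 120 deg
  cos(120 deg) = -0.5000, sin(120 deg) = 0.8660
  joint[2] = (5.6783, 0.4968) + 1.5 * (-0.5000, 0.8660) = (5.6783 + -0.7500, 0.4968 + 1.2990) = (4.9283, 1.7958)
link 2: phi[2] = 5 + 115 + -55 = 65 deg
  cos(65 deg) = 0.4226, sin(65 deg) = 0.9063
  joint[3] = (4.9283, 1.7958) + 4.3 * (0.4226, 0.9063) = (4.9283 + 1.8173, 1.7958 + 3.8971) = (6.7456, 5.6929)
link 3: phi[3] = 5 + 115 + -55 + 10 = 75 deg
  cos(75 deg) = 0.2588, sin(75 deg) = 0.9659
  joint[4] = (6.7456, 5.6929) + 2.4 * (0.2588, 0.9659) = (6.7456 + 0.6212, 5.6929 + 2.3182) = (7.3667, 8.0112)
End effector: (7.3667, 8.0112)

Answer: 7.3667 8.0112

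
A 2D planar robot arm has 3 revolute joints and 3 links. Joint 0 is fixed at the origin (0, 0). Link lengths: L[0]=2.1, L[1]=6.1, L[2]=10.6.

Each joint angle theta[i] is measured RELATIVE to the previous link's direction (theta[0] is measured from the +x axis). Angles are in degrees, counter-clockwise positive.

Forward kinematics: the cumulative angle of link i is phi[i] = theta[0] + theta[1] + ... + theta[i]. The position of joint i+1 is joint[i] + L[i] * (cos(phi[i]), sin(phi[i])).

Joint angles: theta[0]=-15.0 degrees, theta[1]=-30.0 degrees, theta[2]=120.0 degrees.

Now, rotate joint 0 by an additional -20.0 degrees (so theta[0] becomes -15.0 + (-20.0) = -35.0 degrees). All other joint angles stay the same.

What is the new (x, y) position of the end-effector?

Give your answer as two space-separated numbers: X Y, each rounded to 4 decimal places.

joint[0] = (0.0000, 0.0000)  (base)
link 0: phi[0] = -35 = -35 deg
  cos(-35 deg) = 0.8192, sin(-35 deg) = -0.5736
  joint[1] = (0.0000, 0.0000) + 2.1 * (0.8192, -0.5736) = (0.0000 + 1.7202, 0.0000 + -1.2045) = (1.7202, -1.2045)
link 1: phi[1] = -35 + -30 = -65 deg
  cos(-65 deg) = 0.4226, sin(-65 deg) = -0.9063
  joint[2] = (1.7202, -1.2045) + 6.1 * (0.4226, -0.9063) = (1.7202 + 2.5780, -1.2045 + -5.5285) = (4.2982, -6.7330)
link 2: phi[2] = -35 + -30 + 120 = 55 deg
  cos(55 deg) = 0.5736, sin(55 deg) = 0.8192
  joint[3] = (4.2982, -6.7330) + 10.6 * (0.5736, 0.8192) = (4.2982 + 6.0799, -6.7330 + 8.6830) = (10.3781, 1.9500)
End effector: (10.3781, 1.9500)

Answer: 10.3781 1.9500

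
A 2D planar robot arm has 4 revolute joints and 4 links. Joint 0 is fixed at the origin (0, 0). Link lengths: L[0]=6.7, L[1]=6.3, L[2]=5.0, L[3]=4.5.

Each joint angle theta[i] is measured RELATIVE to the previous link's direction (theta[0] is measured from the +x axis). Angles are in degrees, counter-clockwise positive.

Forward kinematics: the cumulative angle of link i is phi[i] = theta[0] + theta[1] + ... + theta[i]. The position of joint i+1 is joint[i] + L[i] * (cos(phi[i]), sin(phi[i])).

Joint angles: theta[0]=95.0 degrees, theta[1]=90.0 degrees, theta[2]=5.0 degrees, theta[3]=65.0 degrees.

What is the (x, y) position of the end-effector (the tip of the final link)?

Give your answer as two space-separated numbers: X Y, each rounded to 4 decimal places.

joint[0] = (0.0000, 0.0000)  (base)
link 0: phi[0] = 95 = 95 deg
  cos(95 deg) = -0.0872, sin(95 deg) = 0.9962
  joint[1] = (0.0000, 0.0000) + 6.7 * (-0.0872, 0.9962) = (0.0000 + -0.5839, 0.0000 + 6.6745) = (-0.5839, 6.6745)
link 1: phi[1] = 95 + 90 = 185 deg
  cos(185 deg) = -0.9962, sin(185 deg) = -0.0872
  joint[2] = (-0.5839, 6.6745) + 6.3 * (-0.9962, -0.0872) = (-0.5839 + -6.2760, 6.6745 + -0.5491) = (-6.8600, 6.1254)
link 2: phi[2] = 95 + 90 + 5 = 190 deg
  cos(190 deg) = -0.9848, sin(190 deg) = -0.1736
  joint[3] = (-6.8600, 6.1254) + 5 * (-0.9848, -0.1736) = (-6.8600 + -4.9240, 6.1254 + -0.8682) = (-11.7840, 5.2572)
link 3: phi[3] = 95 + 90 + 5 + 65 = 255 deg
  cos(255 deg) = -0.2588, sin(255 deg) = -0.9659
  joint[4] = (-11.7840, 5.2572) + 4.5 * (-0.2588, -0.9659) = (-11.7840 + -1.1647, 5.2572 + -4.3467) = (-12.9487, 0.9105)
End effector: (-12.9487, 0.9105)

Answer: -12.9487 0.9105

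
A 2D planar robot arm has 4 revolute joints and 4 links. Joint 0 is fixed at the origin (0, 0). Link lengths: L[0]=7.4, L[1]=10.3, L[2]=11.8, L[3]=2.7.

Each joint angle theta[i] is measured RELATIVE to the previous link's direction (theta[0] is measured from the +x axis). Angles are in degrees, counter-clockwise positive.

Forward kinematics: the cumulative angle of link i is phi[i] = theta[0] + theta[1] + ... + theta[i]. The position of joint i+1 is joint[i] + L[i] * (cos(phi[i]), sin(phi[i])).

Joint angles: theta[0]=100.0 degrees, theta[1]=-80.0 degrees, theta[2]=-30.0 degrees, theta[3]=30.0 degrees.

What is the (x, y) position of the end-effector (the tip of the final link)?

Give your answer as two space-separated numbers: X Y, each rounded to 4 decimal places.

joint[0] = (0.0000, 0.0000)  (base)
link 0: phi[0] = 100 = 100 deg
  cos(100 deg) = -0.1736, sin(100 deg) = 0.9848
  joint[1] = (0.0000, 0.0000) + 7.4 * (-0.1736, 0.9848) = (0.0000 + -1.2850, 0.0000 + 7.2876) = (-1.2850, 7.2876)
link 1: phi[1] = 100 + -80 = 20 deg
  cos(20 deg) = 0.9397, sin(20 deg) = 0.3420
  joint[2] = (-1.2850, 7.2876) + 10.3 * (0.9397, 0.3420) = (-1.2850 + 9.6788, 7.2876 + 3.5228) = (8.3938, 10.8104)
link 2: phi[2] = 100 + -80 + -30 = -10 deg
  cos(-10 deg) = 0.9848, sin(-10 deg) = -0.1736
  joint[3] = (8.3938, 10.8104) + 11.8 * (0.9848, -0.1736) = (8.3938 + 11.6207, 10.8104 + -2.0490) = (20.0146, 8.7613)
link 3: phi[3] = 100 + -80 + -30 + 30 = 20 deg
  cos(20 deg) = 0.9397, sin(20 deg) = 0.3420
  joint[4] = (20.0146, 8.7613) + 2.7 * (0.9397, 0.3420) = (20.0146 + 2.5372, 8.7613 + 0.9235) = (22.5517, 9.6848)
End effector: (22.5517, 9.6848)

Answer: 22.5517 9.6848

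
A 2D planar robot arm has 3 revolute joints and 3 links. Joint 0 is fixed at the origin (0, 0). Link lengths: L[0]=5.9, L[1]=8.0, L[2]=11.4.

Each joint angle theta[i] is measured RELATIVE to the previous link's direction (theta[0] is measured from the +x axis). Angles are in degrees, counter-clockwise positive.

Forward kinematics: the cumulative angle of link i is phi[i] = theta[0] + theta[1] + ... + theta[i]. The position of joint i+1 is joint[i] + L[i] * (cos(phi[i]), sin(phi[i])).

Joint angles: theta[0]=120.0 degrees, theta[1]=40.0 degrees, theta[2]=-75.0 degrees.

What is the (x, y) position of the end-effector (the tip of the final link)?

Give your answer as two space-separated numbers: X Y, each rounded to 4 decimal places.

Answer: -9.4740 19.2023

Derivation:
joint[0] = (0.0000, 0.0000)  (base)
link 0: phi[0] = 120 = 120 deg
  cos(120 deg) = -0.5000, sin(120 deg) = 0.8660
  joint[1] = (0.0000, 0.0000) + 5.9 * (-0.5000, 0.8660) = (0.0000 + -2.9500, 0.0000 + 5.1095) = (-2.9500, 5.1095)
link 1: phi[1] = 120 + 40 = 160 deg
  cos(160 deg) = -0.9397, sin(160 deg) = 0.3420
  joint[2] = (-2.9500, 5.1095) + 8 * (-0.9397, 0.3420) = (-2.9500 + -7.5175, 5.1095 + 2.7362) = (-10.4675, 7.8457)
link 2: phi[2] = 120 + 40 + -75 = 85 deg
  cos(85 deg) = 0.0872, sin(85 deg) = 0.9962
  joint[3] = (-10.4675, 7.8457) + 11.4 * (0.0872, 0.9962) = (-10.4675 + 0.9936, 7.8457 + 11.3566) = (-9.4740, 19.2023)
End effector: (-9.4740, 19.2023)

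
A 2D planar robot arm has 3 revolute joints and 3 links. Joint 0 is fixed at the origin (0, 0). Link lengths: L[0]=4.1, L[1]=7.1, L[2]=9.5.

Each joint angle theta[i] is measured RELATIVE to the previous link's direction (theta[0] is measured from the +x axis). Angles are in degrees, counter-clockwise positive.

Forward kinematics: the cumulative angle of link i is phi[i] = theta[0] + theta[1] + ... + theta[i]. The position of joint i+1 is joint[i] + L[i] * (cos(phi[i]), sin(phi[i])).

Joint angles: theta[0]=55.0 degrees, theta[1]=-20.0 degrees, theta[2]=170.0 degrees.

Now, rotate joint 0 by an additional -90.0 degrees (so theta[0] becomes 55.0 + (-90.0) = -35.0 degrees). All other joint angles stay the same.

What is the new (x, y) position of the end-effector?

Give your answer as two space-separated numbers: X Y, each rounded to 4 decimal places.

Answer: 3.4160 0.4423

Derivation:
joint[0] = (0.0000, 0.0000)  (base)
link 0: phi[0] = -35 = -35 deg
  cos(-35 deg) = 0.8192, sin(-35 deg) = -0.5736
  joint[1] = (0.0000, 0.0000) + 4.1 * (0.8192, -0.5736) = (0.0000 + 3.3585, 0.0000 + -2.3517) = (3.3585, -2.3517)
link 1: phi[1] = -35 + -20 = -55 deg
  cos(-55 deg) = 0.5736, sin(-55 deg) = -0.8192
  joint[2] = (3.3585, -2.3517) + 7.1 * (0.5736, -0.8192) = (3.3585 + 4.0724, -2.3517 + -5.8160) = (7.4309, -8.1676)
link 2: phi[2] = -35 + -20 + 170 = 115 deg
  cos(115 deg) = -0.4226, sin(115 deg) = 0.9063
  joint[3] = (7.4309, -8.1676) + 9.5 * (-0.4226, 0.9063) = (7.4309 + -4.0149, -8.1676 + 8.6099) = (3.4160, 0.4423)
End effector: (3.4160, 0.4423)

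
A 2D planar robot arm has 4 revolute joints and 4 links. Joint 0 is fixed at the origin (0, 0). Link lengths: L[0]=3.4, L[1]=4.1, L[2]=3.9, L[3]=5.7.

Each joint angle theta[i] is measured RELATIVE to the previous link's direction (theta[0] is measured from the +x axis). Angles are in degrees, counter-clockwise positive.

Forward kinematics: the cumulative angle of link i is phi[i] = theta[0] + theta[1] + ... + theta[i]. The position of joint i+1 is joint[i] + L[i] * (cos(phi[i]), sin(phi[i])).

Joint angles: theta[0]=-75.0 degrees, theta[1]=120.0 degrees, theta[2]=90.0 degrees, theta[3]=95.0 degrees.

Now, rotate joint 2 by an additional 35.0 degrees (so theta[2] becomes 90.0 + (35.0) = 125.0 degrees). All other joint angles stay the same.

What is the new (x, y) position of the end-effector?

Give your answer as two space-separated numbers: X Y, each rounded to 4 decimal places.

joint[0] = (0.0000, 0.0000)  (base)
link 0: phi[0] = -75 = -75 deg
  cos(-75 deg) = 0.2588, sin(-75 deg) = -0.9659
  joint[1] = (0.0000, 0.0000) + 3.4 * (0.2588, -0.9659) = (0.0000 + 0.8800, 0.0000 + -3.2841) = (0.8800, -3.2841)
link 1: phi[1] = -75 + 120 = 45 deg
  cos(45 deg) = 0.7071, sin(45 deg) = 0.7071
  joint[2] = (0.8800, -3.2841) + 4.1 * (0.7071, 0.7071) = (0.8800 + 2.8991, -3.2841 + 2.8991) = (3.7791, -0.3850)
link 2: phi[2] = -75 + 120 + 125 = 170 deg
  cos(170 deg) = -0.9848, sin(170 deg) = 0.1736
  joint[3] = (3.7791, -0.3850) + 3.9 * (-0.9848, 0.1736) = (3.7791 + -3.8408, -0.3850 + 0.6772) = (-0.0616, 0.2922)
link 3: phi[3] = -75 + 120 + 125 + 95 = 265 deg
  cos(265 deg) = -0.0872, sin(265 deg) = -0.9962
  joint[4] = (-0.0616, 0.2922) + 5.7 * (-0.0872, -0.9962) = (-0.0616 + -0.4968, 0.2922 + -5.6783) = (-0.5584, -5.3861)
End effector: (-0.5584, -5.3861)

Answer: -0.5584 -5.3861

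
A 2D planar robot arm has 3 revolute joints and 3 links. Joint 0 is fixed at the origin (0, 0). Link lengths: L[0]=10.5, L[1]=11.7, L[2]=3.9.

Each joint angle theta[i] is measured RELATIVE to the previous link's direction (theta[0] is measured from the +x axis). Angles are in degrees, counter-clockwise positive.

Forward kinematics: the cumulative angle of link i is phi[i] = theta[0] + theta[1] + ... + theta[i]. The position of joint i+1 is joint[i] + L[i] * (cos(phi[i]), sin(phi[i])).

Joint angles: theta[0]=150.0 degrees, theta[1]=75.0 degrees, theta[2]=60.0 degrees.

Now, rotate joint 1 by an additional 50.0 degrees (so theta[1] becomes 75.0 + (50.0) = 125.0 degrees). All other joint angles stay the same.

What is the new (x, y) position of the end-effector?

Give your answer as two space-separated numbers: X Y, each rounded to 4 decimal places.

Answer: -4.5389 -8.0537

Derivation:
joint[0] = (0.0000, 0.0000)  (base)
link 0: phi[0] = 150 = 150 deg
  cos(150 deg) = -0.8660, sin(150 deg) = 0.5000
  joint[1] = (0.0000, 0.0000) + 10.5 * (-0.8660, 0.5000) = (0.0000 + -9.0933, 0.0000 + 5.2500) = (-9.0933, 5.2500)
link 1: phi[1] = 150 + 125 = 275 deg
  cos(275 deg) = 0.0872, sin(275 deg) = -0.9962
  joint[2] = (-9.0933, 5.2500) + 11.7 * (0.0872, -0.9962) = (-9.0933 + 1.0197, 5.2500 + -11.6555) = (-8.0735, -6.4055)
link 2: phi[2] = 150 + 125 + 60 = 335 deg
  cos(335 deg) = 0.9063, sin(335 deg) = -0.4226
  joint[3] = (-8.0735, -6.4055) + 3.9 * (0.9063, -0.4226) = (-8.0735 + 3.5346, -6.4055 + -1.6482) = (-4.5389, -8.0537)
End effector: (-4.5389, -8.0537)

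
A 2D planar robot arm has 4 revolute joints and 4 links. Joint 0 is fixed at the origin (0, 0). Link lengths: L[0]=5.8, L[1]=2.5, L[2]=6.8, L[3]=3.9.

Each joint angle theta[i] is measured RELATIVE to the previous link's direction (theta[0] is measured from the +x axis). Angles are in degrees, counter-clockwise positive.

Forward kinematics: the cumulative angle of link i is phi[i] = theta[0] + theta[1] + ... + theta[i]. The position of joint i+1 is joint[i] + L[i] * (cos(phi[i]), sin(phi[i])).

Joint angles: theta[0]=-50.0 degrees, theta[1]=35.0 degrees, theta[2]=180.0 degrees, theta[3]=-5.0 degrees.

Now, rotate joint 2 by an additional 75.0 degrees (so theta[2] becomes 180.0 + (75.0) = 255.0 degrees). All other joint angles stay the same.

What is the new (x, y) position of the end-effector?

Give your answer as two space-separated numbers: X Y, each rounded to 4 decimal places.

joint[0] = (0.0000, 0.0000)  (base)
link 0: phi[0] = -50 = -50 deg
  cos(-50 deg) = 0.6428, sin(-50 deg) = -0.7660
  joint[1] = (0.0000, 0.0000) + 5.8 * (0.6428, -0.7660) = (0.0000 + 3.7282, 0.0000 + -4.4431) = (3.7282, -4.4431)
link 1: phi[1] = -50 + 35 = -15 deg
  cos(-15 deg) = 0.9659, sin(-15 deg) = -0.2588
  joint[2] = (3.7282, -4.4431) + 2.5 * (0.9659, -0.2588) = (3.7282 + 2.4148, -4.4431 + -0.6470) = (6.1430, -5.0901)
link 2: phi[2] = -50 + 35 + 255 = 240 deg
  cos(240 deg) = -0.5000, sin(240 deg) = -0.8660
  joint[3] = (6.1430, -5.0901) + 6.8 * (-0.5000, -0.8660) = (6.1430 + -3.4000, -5.0901 + -5.8890) = (2.7430, -10.9791)
link 3: phi[3] = -50 + 35 + 255 + -5 = 235 deg
  cos(235 deg) = -0.5736, sin(235 deg) = -0.8192
  joint[4] = (2.7430, -10.9791) + 3.9 * (-0.5736, -0.8192) = (2.7430 + -2.2369, -10.9791 + -3.1947) = (0.5060, -14.1738)
End effector: (0.5060, -14.1738)

Answer: 0.5060 -14.1738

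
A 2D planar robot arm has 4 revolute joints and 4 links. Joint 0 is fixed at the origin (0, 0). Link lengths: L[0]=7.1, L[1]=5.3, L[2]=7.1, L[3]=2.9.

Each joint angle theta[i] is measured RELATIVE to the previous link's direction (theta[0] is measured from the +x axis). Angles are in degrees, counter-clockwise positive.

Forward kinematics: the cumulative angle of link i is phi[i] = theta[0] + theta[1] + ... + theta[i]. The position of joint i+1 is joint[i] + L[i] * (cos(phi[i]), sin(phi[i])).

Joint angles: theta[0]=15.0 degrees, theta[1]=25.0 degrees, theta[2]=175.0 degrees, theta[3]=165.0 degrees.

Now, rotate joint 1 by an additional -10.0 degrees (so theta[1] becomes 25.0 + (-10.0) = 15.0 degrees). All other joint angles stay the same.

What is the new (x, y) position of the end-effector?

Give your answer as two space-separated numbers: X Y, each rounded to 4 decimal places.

Answer: 7.8692 1.9906

Derivation:
joint[0] = (0.0000, 0.0000)  (base)
link 0: phi[0] = 15 = 15 deg
  cos(15 deg) = 0.9659, sin(15 deg) = 0.2588
  joint[1] = (0.0000, 0.0000) + 7.1 * (0.9659, 0.2588) = (0.0000 + 6.8581, 0.0000 + 1.8376) = (6.8581, 1.8376)
link 1: phi[1] = 15 + 15 = 30 deg
  cos(30 deg) = 0.8660, sin(30 deg) = 0.5000
  joint[2] = (6.8581, 1.8376) + 5.3 * (0.8660, 0.5000) = (6.8581 + 4.5899, 1.8376 + 2.6500) = (11.4480, 4.4876)
link 2: phi[2] = 15 + 15 + 175 = 205 deg
  cos(205 deg) = -0.9063, sin(205 deg) = -0.4226
  joint[3] = (11.4480, 4.4876) + 7.1 * (-0.9063, -0.4226) = (11.4480 + -6.4348, 4.4876 + -3.0006) = (5.0132, 1.4870)
link 3: phi[3] = 15 + 15 + 175 + 165 = 370 deg
  cos(370 deg) = 0.9848, sin(370 deg) = 0.1736
  joint[4] = (5.0132, 1.4870) + 2.9 * (0.9848, 0.1736) = (5.0132 + 2.8559, 1.4870 + 0.5036) = (7.8692, 1.9906)
End effector: (7.8692, 1.9906)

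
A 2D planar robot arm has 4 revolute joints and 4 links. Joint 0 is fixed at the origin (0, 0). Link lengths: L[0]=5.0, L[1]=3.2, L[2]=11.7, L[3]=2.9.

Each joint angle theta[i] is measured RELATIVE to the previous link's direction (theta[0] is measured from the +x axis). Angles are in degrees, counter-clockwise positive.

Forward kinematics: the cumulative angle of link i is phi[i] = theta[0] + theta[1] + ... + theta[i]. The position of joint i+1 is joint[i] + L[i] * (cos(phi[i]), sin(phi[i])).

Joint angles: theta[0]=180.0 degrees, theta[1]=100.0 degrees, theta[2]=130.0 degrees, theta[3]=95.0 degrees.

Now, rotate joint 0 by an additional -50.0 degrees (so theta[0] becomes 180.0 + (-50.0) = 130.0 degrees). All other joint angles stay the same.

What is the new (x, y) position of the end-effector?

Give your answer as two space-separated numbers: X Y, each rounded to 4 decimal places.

joint[0] = (0.0000, 0.0000)  (base)
link 0: phi[0] = 130 = 130 deg
  cos(130 deg) = -0.6428, sin(130 deg) = 0.7660
  joint[1] = (0.0000, 0.0000) + 5 * (-0.6428, 0.7660) = (0.0000 + -3.2139, 0.0000 + 3.8302) = (-3.2139, 3.8302)
link 1: phi[1] = 130 + 100 = 230 deg
  cos(230 deg) = -0.6428, sin(230 deg) = -0.7660
  joint[2] = (-3.2139, 3.8302) + 3.2 * (-0.6428, -0.7660) = (-3.2139 + -2.0569, 3.8302 + -2.4513) = (-5.2709, 1.3789)
link 2: phi[2] = 130 + 100 + 130 = 360 deg
  cos(360 deg) = 1.0000, sin(360 deg) = -0.0000
  joint[3] = (-5.2709, 1.3789) + 11.7 * (1.0000, -0.0000) = (-5.2709 + 11.7000, 1.3789 + -0.0000) = (6.4291, 1.3789)
link 3: phi[3] = 130 + 100 + 130 + 95 = 455 deg
  cos(455 deg) = -0.0872, sin(455 deg) = 0.9962
  joint[4] = (6.4291, 1.3789) + 2.9 * (-0.0872, 0.9962) = (6.4291 + -0.2528, 1.3789 + 2.8890) = (6.1764, 4.2678)
End effector: (6.1764, 4.2678)

Answer: 6.1764 4.2678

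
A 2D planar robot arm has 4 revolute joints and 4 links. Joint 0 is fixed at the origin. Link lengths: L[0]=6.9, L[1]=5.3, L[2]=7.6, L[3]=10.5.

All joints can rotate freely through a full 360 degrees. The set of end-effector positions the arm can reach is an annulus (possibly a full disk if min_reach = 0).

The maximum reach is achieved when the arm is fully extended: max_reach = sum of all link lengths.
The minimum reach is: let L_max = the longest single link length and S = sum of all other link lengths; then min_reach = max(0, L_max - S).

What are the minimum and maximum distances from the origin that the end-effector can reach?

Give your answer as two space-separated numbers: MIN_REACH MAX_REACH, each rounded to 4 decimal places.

Link lengths: [6.9, 5.3, 7.6, 10.5]
max_reach = 6.9 + 5.3 + 7.6 + 10.5 = 30.3
L_max = max([6.9, 5.3, 7.6, 10.5]) = 10.5
S (sum of others) = 30.3 - 10.5 = 19.8
min_reach = max(0, 10.5 - 19.8) = max(0, -9.3) = 0

Answer: 0.0000 30.3000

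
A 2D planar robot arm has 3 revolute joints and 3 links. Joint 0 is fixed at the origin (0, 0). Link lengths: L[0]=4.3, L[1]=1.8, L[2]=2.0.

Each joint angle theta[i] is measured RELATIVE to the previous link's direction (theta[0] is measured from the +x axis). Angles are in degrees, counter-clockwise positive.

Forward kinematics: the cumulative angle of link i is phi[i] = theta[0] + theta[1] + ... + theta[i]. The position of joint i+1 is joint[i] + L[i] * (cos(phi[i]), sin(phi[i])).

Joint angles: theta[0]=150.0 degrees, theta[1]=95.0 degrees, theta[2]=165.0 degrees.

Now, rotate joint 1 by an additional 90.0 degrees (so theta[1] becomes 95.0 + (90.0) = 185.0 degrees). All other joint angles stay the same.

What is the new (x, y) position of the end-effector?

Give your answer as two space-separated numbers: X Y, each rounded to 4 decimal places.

Answer: -3.6246 2.6749

Derivation:
joint[0] = (0.0000, 0.0000)  (base)
link 0: phi[0] = 150 = 150 deg
  cos(150 deg) = -0.8660, sin(150 deg) = 0.5000
  joint[1] = (0.0000, 0.0000) + 4.3 * (-0.8660, 0.5000) = (0.0000 + -3.7239, 0.0000 + 2.1500) = (-3.7239, 2.1500)
link 1: phi[1] = 150 + 185 = 335 deg
  cos(335 deg) = 0.9063, sin(335 deg) = -0.4226
  joint[2] = (-3.7239, 2.1500) + 1.8 * (0.9063, -0.4226) = (-3.7239 + 1.6314, 2.1500 + -0.7607) = (-2.0926, 1.3893)
link 2: phi[2] = 150 + 185 + 165 = 500 deg
  cos(500 deg) = -0.7660, sin(500 deg) = 0.6428
  joint[3] = (-2.0926, 1.3893) + 2 * (-0.7660, 0.6428) = (-2.0926 + -1.5321, 1.3893 + 1.2856) = (-3.6246, 2.6749)
End effector: (-3.6246, 2.6749)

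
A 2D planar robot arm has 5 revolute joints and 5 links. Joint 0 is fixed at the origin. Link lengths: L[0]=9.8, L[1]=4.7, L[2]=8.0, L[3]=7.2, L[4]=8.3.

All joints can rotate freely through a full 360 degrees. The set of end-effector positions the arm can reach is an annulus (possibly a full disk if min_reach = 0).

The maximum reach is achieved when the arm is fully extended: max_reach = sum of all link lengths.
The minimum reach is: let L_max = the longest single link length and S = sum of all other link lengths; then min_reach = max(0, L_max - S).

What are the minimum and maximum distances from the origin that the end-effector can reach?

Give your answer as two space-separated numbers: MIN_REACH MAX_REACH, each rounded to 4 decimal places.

Link lengths: [9.8, 4.7, 8.0, 7.2, 8.3]
max_reach = 9.8 + 4.7 + 8 + 7.2 + 8.3 = 38
L_max = max([9.8, 4.7, 8.0, 7.2, 8.3]) = 9.8
S (sum of others) = 38 - 9.8 = 28.2
min_reach = max(0, 9.8 - 28.2) = max(0, -18.4) = 0

Answer: 0.0000 38.0000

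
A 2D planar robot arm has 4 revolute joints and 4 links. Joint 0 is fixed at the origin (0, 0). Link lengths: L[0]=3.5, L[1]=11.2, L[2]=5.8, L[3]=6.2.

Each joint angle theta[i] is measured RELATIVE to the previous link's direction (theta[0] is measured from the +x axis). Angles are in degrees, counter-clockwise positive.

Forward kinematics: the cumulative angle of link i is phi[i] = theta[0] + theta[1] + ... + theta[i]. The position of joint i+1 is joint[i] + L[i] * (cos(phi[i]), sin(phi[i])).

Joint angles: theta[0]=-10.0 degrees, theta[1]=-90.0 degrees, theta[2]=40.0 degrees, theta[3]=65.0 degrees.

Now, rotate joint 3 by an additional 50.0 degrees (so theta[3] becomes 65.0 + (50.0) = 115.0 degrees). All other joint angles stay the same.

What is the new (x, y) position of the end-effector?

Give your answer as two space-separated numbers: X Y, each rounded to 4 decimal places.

joint[0] = (0.0000, 0.0000)  (base)
link 0: phi[0] = -10 = -10 deg
  cos(-10 deg) = 0.9848, sin(-10 deg) = -0.1736
  joint[1] = (0.0000, 0.0000) + 3.5 * (0.9848, -0.1736) = (0.0000 + 3.4468, 0.0000 + -0.6078) = (3.4468, -0.6078)
link 1: phi[1] = -10 + -90 = -100 deg
  cos(-100 deg) = -0.1736, sin(-100 deg) = -0.9848
  joint[2] = (3.4468, -0.6078) + 11.2 * (-0.1736, -0.9848) = (3.4468 + -1.9449, -0.6078 + -11.0298) = (1.5020, -11.6376)
link 2: phi[2] = -10 + -90 + 40 = -60 deg
  cos(-60 deg) = 0.5000, sin(-60 deg) = -0.8660
  joint[3] = (1.5020, -11.6376) + 5.8 * (0.5000, -0.8660) = (1.5020 + 2.9000, -11.6376 + -5.0229) = (4.4020, -16.6606)
link 3: phi[3] = -10 + -90 + 40 + 115 = 55 deg
  cos(55 deg) = 0.5736, sin(55 deg) = 0.8192
  joint[4] = (4.4020, -16.6606) + 6.2 * (0.5736, 0.8192) = (4.4020 + 3.5562, -16.6606 + 5.0787) = (7.9581, -11.5818)
End effector: (7.9581, -11.5818)

Answer: 7.9581 -11.5818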